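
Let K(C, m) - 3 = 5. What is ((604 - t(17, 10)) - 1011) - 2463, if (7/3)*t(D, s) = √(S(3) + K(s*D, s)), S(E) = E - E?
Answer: -2870 - 6*√2/7 ≈ -2871.2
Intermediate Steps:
K(C, m) = 8 (K(C, m) = 3 + 5 = 8)
S(E) = 0
t(D, s) = 6*√2/7 (t(D, s) = 3*√(0 + 8)/7 = 3*√8/7 = 3*(2*√2)/7 = 6*√2/7)
((604 - t(17, 10)) - 1011) - 2463 = ((604 - 6*√2/7) - 1011) - 2463 = (-407 - 6*√2/7) - 2463 = -2870 - 6*√2/7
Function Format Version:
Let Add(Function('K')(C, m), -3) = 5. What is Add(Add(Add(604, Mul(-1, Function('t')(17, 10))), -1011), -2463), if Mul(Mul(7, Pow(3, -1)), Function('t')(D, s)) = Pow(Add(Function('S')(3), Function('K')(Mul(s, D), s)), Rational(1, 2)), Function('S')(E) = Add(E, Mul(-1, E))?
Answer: Add(-2870, Mul(Rational(-6, 7), Pow(2, Rational(1, 2)))) ≈ -2871.2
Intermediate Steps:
Function('K')(C, m) = 8 (Function('K')(C, m) = Add(3, 5) = 8)
Function('S')(E) = 0
Function('t')(D, s) = Mul(Rational(6, 7), Pow(2, Rational(1, 2))) (Function('t')(D, s) = Mul(Rational(3, 7), Pow(Add(0, 8), Rational(1, 2))) = Mul(Rational(3, 7), Pow(8, Rational(1, 2))) = Mul(Rational(3, 7), Mul(2, Pow(2, Rational(1, 2)))) = Mul(Rational(6, 7), Pow(2, Rational(1, 2))))
Add(Add(Add(604, Mul(-1, Function('t')(17, 10))), -1011), -2463) = Add(Add(Add(604, Mul(-1, Mul(Rational(6, 7), Pow(2, Rational(1, 2))))), -1011), -2463) = Add(Add(Add(604, Mul(Rational(-6, 7), Pow(2, Rational(1, 2)))), -1011), -2463) = Add(Add(-407, Mul(Rational(-6, 7), Pow(2, Rational(1, 2)))), -2463) = Add(-2870, Mul(Rational(-6, 7), Pow(2, Rational(1, 2))))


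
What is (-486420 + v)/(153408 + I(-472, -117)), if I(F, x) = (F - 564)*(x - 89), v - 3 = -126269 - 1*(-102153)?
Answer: -510533/366824 ≈ -1.3918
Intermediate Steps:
v = -24113 (v = 3 + (-126269 - 1*(-102153)) = 3 + (-126269 + 102153) = 3 - 24116 = -24113)
I(F, x) = (-564 + F)*(-89 + x)
(-486420 + v)/(153408 + I(-472, -117)) = (-486420 - 24113)/(153408 + (50196 - 564*(-117) - 89*(-472) - 472*(-117))) = -510533/(153408 + (50196 + 65988 + 42008 + 55224)) = -510533/(153408 + 213416) = -510533/366824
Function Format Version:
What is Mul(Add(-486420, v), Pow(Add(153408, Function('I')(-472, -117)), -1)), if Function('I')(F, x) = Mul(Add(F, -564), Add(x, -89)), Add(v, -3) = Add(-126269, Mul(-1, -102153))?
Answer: Rational(-510533, 366824) ≈ -1.3918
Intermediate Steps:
v = -24113 (v = Add(3, Add(-126269, Mul(-1, -102153))) = Add(3, Add(-126269, 102153)) = Add(3, -24116) = -24113)
Function('I')(F, x) = Mul(Add(-564, F), Add(-89, x))
Mul(Add(-486420, v), Pow(Add(153408, Function('I')(-472, -117)), -1)) = Mul(Add(-486420, -24113), Pow(Add(153408, Add(50196, Mul(-564, -117), Mul(-89, -472), Mul(-472, -117))), -1)) = Mul(-510533, Pow(Add(153408, Add(50196, 65988, 42008, 55224)), -1)) = Mul(-510533, Pow(Add(153408, 213416), -1)) = Mul(-510533, Pow(366824, -1)) = Mul(-510533, Rational(1, 366824)) = Rational(-510533, 366824)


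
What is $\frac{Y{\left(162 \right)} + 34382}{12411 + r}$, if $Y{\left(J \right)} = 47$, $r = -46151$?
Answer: $- \frac{34429}{33740} \approx -1.0204$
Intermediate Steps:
$\frac{Y{\left(162 \right)} + 34382}{12411 + r} = \frac{47 + 34382}{12411 - 46151} = \frac{34429}{-33740} = 34429 \left(- \frac{1}{33740}\right) = - \frac{34429}{33740}$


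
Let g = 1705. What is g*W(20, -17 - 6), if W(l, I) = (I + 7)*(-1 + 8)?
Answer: -190960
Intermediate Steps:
W(l, I) = 49 + 7*I (W(l, I) = (7 + I)*7 = 49 + 7*I)
g*W(20, -17 - 6) = 1705*(49 + 7*(-17 - 6)) = 1705*(49 + 7*(-23)) = 1705*(49 - 161) = 1705*(-112) = -190960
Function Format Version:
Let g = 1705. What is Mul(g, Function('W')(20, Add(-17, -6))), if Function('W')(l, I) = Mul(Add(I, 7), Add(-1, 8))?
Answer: -190960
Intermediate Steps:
Function('W')(l, I) = Add(49, Mul(7, I)) (Function('W')(l, I) = Mul(Add(7, I), 7) = Add(49, Mul(7, I)))
Mul(g, Function('W')(20, Add(-17, -6))) = Mul(1705, Add(49, Mul(7, Add(-17, -6)))) = Mul(1705, Add(49, Mul(7, -23))) = Mul(1705, Add(49, -161)) = Mul(1705, -112) = -190960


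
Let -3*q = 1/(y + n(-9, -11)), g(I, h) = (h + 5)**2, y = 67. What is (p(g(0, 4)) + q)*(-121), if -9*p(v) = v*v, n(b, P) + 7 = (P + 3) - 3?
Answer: 12966844/147 ≈ 88210.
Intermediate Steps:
n(b, P) = -7 + P (n(b, P) = -7 + ((P + 3) - 3) = -7 + ((3 + P) - 3) = -7 + P)
g(I, h) = (5 + h)**2
p(v) = -v**2/9 (p(v) = -v*v/9 = -v**2/9)
q = -1/147 (q = -1/(3*(67 + (-7 - 11))) = -1/(3*(67 - 18)) = -1/3/49 = -1/3*1/49 = -1/147 ≈ -0.0068027)
(p(g(0, 4)) + q)*(-121) = (-(5 + 4)**4/9 - 1/147)*(-121) = (-(9**2)**2/9 - 1/147)*(-121) = (-1/9*81**2 - 1/147)*(-121) = (-1/9*6561 - 1/147)*(-121) = (-729 - 1/147)*(-121) = -107164/147*(-121) = 12966844/147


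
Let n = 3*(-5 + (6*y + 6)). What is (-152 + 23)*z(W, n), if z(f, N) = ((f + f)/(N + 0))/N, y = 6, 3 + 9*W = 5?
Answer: -172/36963 ≈ -0.0046533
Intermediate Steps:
W = 2/9 (W = -1/3 + (1/9)*5 = -1/3 + 5/9 = 2/9 ≈ 0.22222)
n = 111 (n = 3*(-5 + (6*6 + 6)) = 3*(-5 + (36 + 6)) = 3*(-5 + 42) = 3*37 = 111)
z(f, N) = 2*f/N**2 (z(f, N) = ((2*f)/N)/N = (2*f/N)/N = 2*f/N**2)
(-152 + 23)*z(W, n) = (-152 + 23)*(2*(2/9)/111**2) = -258*2/(9*12321) = -129*4/110889 = -172/36963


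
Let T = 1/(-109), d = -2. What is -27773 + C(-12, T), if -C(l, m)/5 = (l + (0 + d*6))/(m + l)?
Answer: -36367937/1309 ≈ -27783.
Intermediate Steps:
T = -1/109 ≈ -0.0091743
C(l, m) = -5*(-12 + l)/(l + m) (C(l, m) = -5*(l + (0 - 2*6))/(m + l) = -5*(l + (0 - 12))/(l + m) = -5*(l - 12)/(l + m) = -5*(-12 + l)/(l + m))
-27773 + C(-12, T) = -27773 + 5*(12 - 1*(-12))/(-12 - 1/109) = -27773 + 5*(12 + 12)/(-1309/109) = -27773 + 5*(-109/1309)*24 = -27773 - 13080/1309 = -36367937/1309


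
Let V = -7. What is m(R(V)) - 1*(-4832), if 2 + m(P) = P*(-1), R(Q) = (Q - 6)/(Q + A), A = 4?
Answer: 14477/3 ≈ 4825.7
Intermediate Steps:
R(Q) = (-6 + Q)/(4 + Q) (R(Q) = (Q - 6)/(Q + 4) = (-6 + Q)/(4 + Q))
m(P) = -2 - P (m(P) = -2 + P*(-1) = -2 - P)
m(R(V)) - 1*(-4832) = (-2 - (-6 - 7)/(4 - 7)) - 1*(-4832) = (-2 - (-13)/(-3)) + 4832 = (-2 - (-1)*(-13)/3) + 4832 = (-2 - 1*13/3) + 4832 = (-2 - 13/3) + 4832 = -19/3 + 4832 = 14477/3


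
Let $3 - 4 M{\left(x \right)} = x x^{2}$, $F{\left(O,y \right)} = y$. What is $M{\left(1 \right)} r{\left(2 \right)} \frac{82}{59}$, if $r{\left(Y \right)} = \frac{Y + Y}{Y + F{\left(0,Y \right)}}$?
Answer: $\frac{41}{59} \approx 0.69491$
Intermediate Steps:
$r{\left(Y \right)} = 1$ ($r{\left(Y \right)} = \frac{Y + Y}{Y + Y} = \frac{2 Y}{2 Y} = 2 Y \frac{1}{2 Y} = 1$)
$M{\left(x \right)} = \frac{3}{4} - \frac{x^{3}}{4}$ ($M{\left(x \right)} = \frac{3}{4} - \frac{x x^{2}}{4} = \frac{3}{4} - \frac{x^{3}}{4}$)
$M{\left(1 \right)} r{\left(2 \right)} \frac{82}{59} = \left(\frac{3}{4} - \frac{1^{3}}{4}\right) 1 \cdot \frac{82}{59} = \left(\frac{3}{4} - \frac{1}{4}\right) 1 \cdot 82 \cdot \frac{1}{59} = \left(\frac{3}{4} - \frac{1}{4}\right) 1 \cdot \frac{82}{59} = \frac{1}{2} \cdot 1 \cdot \frac{82}{59} = \frac{1}{2} \cdot \frac{82}{59} = \frac{41}{59}$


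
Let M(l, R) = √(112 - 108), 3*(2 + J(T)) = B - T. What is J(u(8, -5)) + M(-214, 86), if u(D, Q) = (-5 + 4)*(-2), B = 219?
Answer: 217/3 ≈ 72.333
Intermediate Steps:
u(D, Q) = 2 (u(D, Q) = -1*(-2) = 2)
J(T) = 71 - T/3 (J(T) = -2 + (219 - T)/3 = -2 + (73 - T/3) = 71 - T/3)
M(l, R) = 2 (M(l, R) = √4 = 2)
J(u(8, -5)) + M(-214, 86) = (71 - ⅓*2) + 2 = (71 - ⅔) + 2 = 211/3 + 2 = 217/3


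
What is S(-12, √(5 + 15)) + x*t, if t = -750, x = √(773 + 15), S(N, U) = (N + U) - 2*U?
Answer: -12 - 1500*√197 - 2*√5 ≈ -21070.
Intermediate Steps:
S(N, U) = N - U
x = 2*√197 (x = √788 = 2*√197 ≈ 28.071)
S(-12, √(5 + 15)) + x*t = (-12 - √(5 + 15)) + (2*√197)*(-750) = (-12 - √20) - 1500*√197 = (-12 - 2*√5) - 1500*√197 = -12 - 1500*√197 - 2*√5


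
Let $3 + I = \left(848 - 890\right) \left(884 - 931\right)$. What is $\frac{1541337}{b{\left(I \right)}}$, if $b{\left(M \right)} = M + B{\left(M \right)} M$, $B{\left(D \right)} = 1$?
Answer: $\frac{513779}{1314} \approx 391.0$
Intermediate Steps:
$I = 1971$ ($I = -3 + \left(848 - 890\right) \left(884 - 931\right) = -3 - -1974 = -3 + 1974 = 1971$)
$b{\left(M \right)} = 2 M$ ($b{\left(M \right)} = M + 1 M = M + M = 2 M$)
$\frac{1541337}{b{\left(I \right)}} = \frac{1541337}{2 \cdot 1971} = \frac{1541337}{3942} = 1541337 \cdot \frac{1}{3942} = \frac{513779}{1314}$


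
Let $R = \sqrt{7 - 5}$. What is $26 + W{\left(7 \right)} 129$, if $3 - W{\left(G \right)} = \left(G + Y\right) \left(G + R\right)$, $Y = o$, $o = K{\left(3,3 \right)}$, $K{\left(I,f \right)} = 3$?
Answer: $-8617 - 1290 \sqrt{2} \approx -10441.0$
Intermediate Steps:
$R = \sqrt{2} \approx 1.4142$
$o = 3$
$Y = 3$
$W{\left(G \right)} = 3 - \left(3 + G\right) \left(G + \sqrt{2}\right)$ ($W{\left(G \right)} = 3 - \left(G + 3\right) \left(G + \sqrt{2}\right) = 3 - \left(3 + G\right) \left(G + \sqrt{2}\right)$)
$26 + W{\left(7 \right)} 129 = 26 + \left(3 - 7^{2} - 21 - 3 \sqrt{2} - 7 \sqrt{2}\right) 129 = 26 + \left(3 - 49 - 21 - 3 \sqrt{2} - 7 \sqrt{2}\right) 129 = 26 + \left(-67 - 10 \sqrt{2}\right) 129 = 26 - \left(8643 + 1290 \sqrt{2}\right) = -8617 - 1290 \sqrt{2}$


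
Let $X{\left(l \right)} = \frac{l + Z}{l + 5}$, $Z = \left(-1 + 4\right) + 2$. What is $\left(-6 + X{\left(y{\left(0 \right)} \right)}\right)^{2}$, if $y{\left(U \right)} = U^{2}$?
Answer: $25$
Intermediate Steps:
$Z = 5$ ($Z = 3 + 2 = 5$)
$X{\left(l \right)} = 1$ ($X{\left(l \right)} = \frac{l + 5}{l + 5} = \frac{5 + l}{5 + l} = 1$)
$\left(-6 + X{\left(y{\left(0 \right)} \right)}\right)^{2} = \left(-6 + 1\right)^{2} = \left(-5\right)^{2} = 25$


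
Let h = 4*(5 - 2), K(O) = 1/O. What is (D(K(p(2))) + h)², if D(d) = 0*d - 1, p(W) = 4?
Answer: 121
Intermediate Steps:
D(d) = -1 (D(d) = 0 - 1 = -1)
h = 12 (h = 4*3 = 12)
(D(K(p(2))) + h)² = (-1 + 12)² = 11² = 121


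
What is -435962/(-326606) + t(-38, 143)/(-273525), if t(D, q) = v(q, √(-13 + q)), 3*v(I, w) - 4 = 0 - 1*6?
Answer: 25552869383/19143194175 ≈ 1.3348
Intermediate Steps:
v(I, w) = -⅔ (v(I, w) = 4/3 + (0 - 1*6)/3 = 4/3 + (0 - 6)/3 = 4/3 + (⅓)*(-6) = 4/3 - 2 = -⅔)
t(D, q) = -⅔
-435962/(-326606) + t(-38, 143)/(-273525) = -435962/(-326606) - ⅔/(-273525) = -435962*(-1/326606) - ⅔*(-1/273525) = 217981/163303 + 2/820575 = 25552869383/19143194175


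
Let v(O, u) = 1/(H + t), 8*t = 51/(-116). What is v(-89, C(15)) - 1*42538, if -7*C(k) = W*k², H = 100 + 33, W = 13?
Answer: -5248039746/123373 ≈ -42538.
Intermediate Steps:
H = 133
t = -51/928 (t = (51/(-116))/8 = (51*(-1/116))/8 = (⅛)*(-51/116) = -51/928 ≈ -0.054957)
C(k) = -13*k²/7
v(O, u) = 928/123373 (v(O, u) = 1/(133 - 51/928) = 1/(123373/928) = 928/123373)
v(-89, C(15)) - 1*42538 = 928/123373 - 1*42538 = 928/123373 - 42538 = -5248039746/123373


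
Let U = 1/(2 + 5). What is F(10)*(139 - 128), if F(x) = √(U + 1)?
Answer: 22*√14/7 ≈ 11.759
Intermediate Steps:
U = ⅐ (U = 1/7 = ⅐ ≈ 0.14286)
F(x) = 2*√14/7 (F(x) = √(⅐ + 1) = √(8/7) = 2*√14/7)
F(10)*(139 - 128) = (2*√14/7)*(139 - 128) = (2*√14/7)*11 = 22*√14/7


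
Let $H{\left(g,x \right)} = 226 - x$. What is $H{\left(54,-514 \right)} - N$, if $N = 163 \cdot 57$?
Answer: $-8551$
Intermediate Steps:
$N = 9291$
$H{\left(54,-514 \right)} - N = \left(226 - -514\right) - 9291 = \left(226 + 514\right) - 9291 = 740 - 9291 = -8551$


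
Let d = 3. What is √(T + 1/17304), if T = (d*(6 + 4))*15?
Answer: √33685701126/8652 ≈ 21.213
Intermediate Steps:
T = 450 (T = (3*(6 + 4))*15 = (3*10)*15 = 30*15 = 450)
√(T + 1/17304) = √(450 + 1/17304) = √(7786801/17304) = √33685701126/8652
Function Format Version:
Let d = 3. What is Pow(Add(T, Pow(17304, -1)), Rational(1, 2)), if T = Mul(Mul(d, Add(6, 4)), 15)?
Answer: Mul(Rational(1, 8652), Pow(33685701126, Rational(1, 2))) ≈ 21.213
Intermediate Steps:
T = 450 (T = Mul(Mul(3, Add(6, 4)), 15) = Mul(Mul(3, 10), 15) = Mul(30, 15) = 450)
Pow(Add(T, Pow(17304, -1)), Rational(1, 2)) = Pow(Add(450, Pow(17304, -1)), Rational(1, 2)) = Pow(Add(450, Rational(1, 17304)), Rational(1, 2)) = Pow(Rational(7786801, 17304), Rational(1, 2)) = Mul(Rational(1, 8652), Pow(33685701126, Rational(1, 2)))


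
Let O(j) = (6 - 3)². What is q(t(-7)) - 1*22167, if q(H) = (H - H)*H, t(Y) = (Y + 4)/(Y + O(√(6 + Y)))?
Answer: -22167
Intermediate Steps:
O(j) = 9 (O(j) = 3² = 9)
t(Y) = (4 + Y)/(9 + Y) (t(Y) = (Y + 4)/(Y + 9) = (4 + Y)/(9 + Y))
q(H) = 0 (q(H) = 0*H = 0)
q(t(-7)) - 1*22167 = 0 - 1*22167 = 0 - 22167 = -22167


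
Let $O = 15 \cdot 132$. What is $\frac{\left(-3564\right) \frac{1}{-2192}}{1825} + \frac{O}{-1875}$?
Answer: $- \frac{5276073}{5000500} \approx -1.0551$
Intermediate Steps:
$O = 1980$
$\frac{\left(-3564\right) \frac{1}{-2192}}{1825} + \frac{O}{-1875} = \frac{\left(-3564\right) \frac{1}{-2192}}{1825} + \frac{1980}{-1875} = \left(-3564\right) \left(- \frac{1}{2192}\right) \frac{1}{1825} + 1980 \left(- \frac{1}{1875}\right) = \frac{891}{548} \cdot \frac{1}{1825} - \frac{132}{125} = \frac{891}{1000100} - \frac{132}{125} = - \frac{5276073}{5000500}$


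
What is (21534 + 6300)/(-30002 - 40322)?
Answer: -13917/35162 ≈ -0.39580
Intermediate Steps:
(21534 + 6300)/(-30002 - 40322) = 27834/(-70324) = 27834*(-1/70324) = -13917/35162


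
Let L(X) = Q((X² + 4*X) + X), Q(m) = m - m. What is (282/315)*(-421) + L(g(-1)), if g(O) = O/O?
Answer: -39574/105 ≈ -376.90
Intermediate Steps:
Q(m) = 0
g(O) = 1
L(X) = 0
(282/315)*(-421) + L(g(-1)) = (282/315)*(-421) + 0 = (282*(1/315))*(-421) + 0 = (94/105)*(-421) + 0 = -39574/105 + 0 = -39574/105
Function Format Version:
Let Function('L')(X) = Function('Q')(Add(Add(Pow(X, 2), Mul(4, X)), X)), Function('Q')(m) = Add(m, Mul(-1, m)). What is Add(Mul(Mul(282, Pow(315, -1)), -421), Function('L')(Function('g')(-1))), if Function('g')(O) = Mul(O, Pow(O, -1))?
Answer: Rational(-39574, 105) ≈ -376.90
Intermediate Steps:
Function('Q')(m) = 0
Function('g')(O) = 1
Function('L')(X) = 0
Add(Mul(Mul(282, Pow(315, -1)), -421), Function('L')(Function('g')(-1))) = Add(Mul(Mul(282, Pow(315, -1)), -421), 0) = Add(Mul(Mul(282, Rational(1, 315)), -421), 0) = Add(Mul(Rational(94, 105), -421), 0) = Add(Rational(-39574, 105), 0) = Rational(-39574, 105)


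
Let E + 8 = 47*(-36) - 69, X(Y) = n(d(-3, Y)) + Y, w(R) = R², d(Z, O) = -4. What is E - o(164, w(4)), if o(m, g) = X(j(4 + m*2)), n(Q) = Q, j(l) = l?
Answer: -2097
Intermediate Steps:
X(Y) = -4 + Y
o(m, g) = 2*m (o(m, g) = -4 + (4 + m*2) = -4 + (4 + 2*m) = 2*m)
E = -1769 (E = -8 + (47*(-36) - 69) = -8 + (-1692 - 69) = -8 - 1761 = -1769)
E - o(164, w(4)) = -1769 - 2*164 = -1769 - 1*328 = -1769 - 328 = -2097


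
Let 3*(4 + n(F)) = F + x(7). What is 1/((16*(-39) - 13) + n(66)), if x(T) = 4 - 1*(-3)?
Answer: -3/1850 ≈ -0.0016216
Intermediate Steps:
x(T) = 7 (x(T) = 4 + 3 = 7)
n(F) = -5/3 + F/3 (n(F) = -4 + (F + 7)/3 = -4 + (7 + F)/3 = -4 + (7/3 + F/3) = -5/3 + F/3)
1/((16*(-39) - 13) + n(66)) = 1/((16*(-39) - 13) + (-5/3 + (⅓)*66)) = 1/((-624 - 13) + (-5/3 + 22)) = 1/(-637 + 61/3) = 1/(-1850/3) = -3/1850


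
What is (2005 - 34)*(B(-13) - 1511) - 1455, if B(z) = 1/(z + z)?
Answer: -77472507/26 ≈ -2.9797e+6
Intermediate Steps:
B(z) = 1/(2*z)
(2005 - 34)*(B(-13) - 1511) - 1455 = (2005 - 34)*((1/2)/(-13) - 1511) - 1455 = 1971*((1/2)*(-1/13) - 1511) - 1455 = 1971*(-1/26 - 1511) - 1455 = 1971*(-39287/26) - 1455 = -77434677/26 - 1455 = -77472507/26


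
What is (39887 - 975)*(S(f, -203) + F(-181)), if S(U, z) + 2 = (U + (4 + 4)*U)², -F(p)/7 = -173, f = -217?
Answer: 148465545216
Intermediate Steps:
F(p) = 1211 (F(p) = -7*(-173) = 1211)
S(U, z) = -2 + 81*U² (S(U, z) = -2 + (U + (4 + 4)*U)² = -2 + (U + 8*U)² = -2 + (9*U)² = -2 + 81*U²)
(39887 - 975)*(S(f, -203) + F(-181)) = (39887 - 975)*((-2 + 81*(-217)²) + 1211) = 38912*((-2 + 81*47089) + 1211) = 38912*((-2 + 3814209) + 1211) = 38912*(3814207 + 1211) = 38912*3815418 = 148465545216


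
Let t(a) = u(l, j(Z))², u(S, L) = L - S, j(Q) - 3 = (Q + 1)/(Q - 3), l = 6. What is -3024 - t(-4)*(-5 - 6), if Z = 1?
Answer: -2848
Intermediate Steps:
j(Q) = 3 + (1 + Q)/(-3 + Q) (j(Q) = 3 + (Q + 1)/(Q - 3) = 3 + (1 + Q)/(-3 + Q))
t(a) = 16 (t(a) = (4*(-2 + 1)/(-3 + 1) - 1*6)² = (4*(-1)/(-2) - 6)² = (4*(-½)*(-1) - 6)² = (2 - 6)² = (-4)² = 16)
-3024 - t(-4)*(-5 - 6) = -3024 - 16*(-5 - 6) = -3024 - 16*(-11) = -3024 - 1*(-176) = -3024 + 176 = -2848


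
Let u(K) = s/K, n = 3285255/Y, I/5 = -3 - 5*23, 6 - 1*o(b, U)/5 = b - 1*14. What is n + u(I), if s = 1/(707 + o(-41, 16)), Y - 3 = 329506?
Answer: 1961559725891/196743233720 ≈ 9.9702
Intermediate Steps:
o(b, U) = 100 - 5*b (o(b, U) = 30 - 5*(b - 1*14) = 30 - 5*(b - 14) = 30 - 5*(-14 + b) = 30 + (70 - 5*b) = 100 - 5*b)
Y = 329509 (Y = 3 + 329506 = 329509)
I = -590 (I = 5*(-3 - 5*23) = 5*(-3 - 115) = 5*(-118) = -590)
n = 3285255/329509 ≈ 9.9702
s = 1/1012 (s = 1/(707 + (100 - 5*(-41))) = 1/(707 + (100 + 205)) = 1/(707 + 305) = 1/1012 ≈ 0.00098814)
u(K) = 1/(1012*K)
n + u(I) = 3285255/329509 + (1/1012)/(-590) = 3285255/329509 + (1/1012)*(-1/590) = 3285255/329509 - 1/597080 = 1961559725891/196743233720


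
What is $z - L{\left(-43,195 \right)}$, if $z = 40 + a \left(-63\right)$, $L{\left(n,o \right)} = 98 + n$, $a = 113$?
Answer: $-7134$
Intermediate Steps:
$z = -7079$ ($z = 40 + 113 \left(-63\right) = 40 - 7119 = -7079$)
$z - L{\left(-43,195 \right)} = -7079 - \left(98 - 43\right) = -7079 - 55 = -7134$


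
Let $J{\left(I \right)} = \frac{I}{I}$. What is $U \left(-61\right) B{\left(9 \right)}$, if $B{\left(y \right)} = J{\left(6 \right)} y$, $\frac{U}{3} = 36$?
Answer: $-59292$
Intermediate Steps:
$U = 108$ ($U = 3 \cdot 36 = 108$)
$J{\left(I \right)} = 1$
$B{\left(y \right)} = y$ ($B{\left(y \right)} = 1 y = y$)
$U \left(-61\right) B{\left(9 \right)} = 108 \left(-61\right) 9 = \left(-6588\right) 9 = -59292$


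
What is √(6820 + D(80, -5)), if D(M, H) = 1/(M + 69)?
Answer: 3*√16823441/149 ≈ 82.583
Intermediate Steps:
D(M, H) = 1/(69 + M)
√(6820 + D(80, -5)) = √(6820 + 1/(69 + 80)) = √(6820 + 1/149) = √(1016181/149) = 3*√16823441/149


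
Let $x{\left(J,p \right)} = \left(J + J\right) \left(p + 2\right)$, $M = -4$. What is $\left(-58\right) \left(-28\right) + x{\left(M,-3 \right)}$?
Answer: $1632$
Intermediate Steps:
$x{\left(J,p \right)} = 2 J \left(2 + p\right)$
$\left(-58\right) \left(-28\right) + x{\left(M,-3 \right)} = \left(-58\right) \left(-28\right) + 2 \left(-4\right) \left(2 - 3\right) = 1624 + 2 \left(-4\right) \left(-1\right) = 1624 + 8 = 1632$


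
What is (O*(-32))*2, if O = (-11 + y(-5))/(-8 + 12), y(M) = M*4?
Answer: 496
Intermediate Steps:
y(M) = 4*M
O = -31/4 (O = (-11 + 4*(-5))/(-8 + 12) = (-11 - 20)/4 = -31*1/4 = -31/4 ≈ -7.7500)
(O*(-32))*2 = -31/4*(-32)*2 = 248*2 = 496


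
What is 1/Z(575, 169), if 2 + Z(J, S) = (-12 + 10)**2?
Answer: 1/2 ≈ 0.50000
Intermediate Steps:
Z(J, S) = 2 (Z(J, S) = -2 + (-12 + 10)**2 = -2 + (-2)**2 = -2 + 4 = 2)
1/Z(575, 169) = 1/2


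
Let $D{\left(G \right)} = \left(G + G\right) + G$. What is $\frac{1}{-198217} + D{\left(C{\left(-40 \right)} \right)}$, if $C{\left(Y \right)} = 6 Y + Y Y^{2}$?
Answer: $- \frac{38200380241}{198217} \approx -1.9272 \cdot 10^{5}$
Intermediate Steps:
$C{\left(Y \right)} = Y^{3} + 6 Y$ ($C{\left(Y \right)} = 6 Y + Y^{3} = Y^{3} + 6 Y$)
$D{\left(G \right)} = 3 G$ ($D{\left(G \right)} = 2 G + G = 3 G$)
$\frac{1}{-198217} + D{\left(C{\left(-40 \right)} \right)} = \frac{1}{-198217} + 3 \left(- 40 \left(6 + \left(-40\right)^{2}\right)\right) = - \frac{1}{198217} + 3 \left(- 40 \left(6 + 1600\right)\right) = - \frac{1}{198217} + 3 \left(\left(-40\right) 1606\right) = - \frac{1}{198217} + 3 \left(-64240\right) = - \frac{1}{198217} - 192720 = - \frac{38200380241}{198217}$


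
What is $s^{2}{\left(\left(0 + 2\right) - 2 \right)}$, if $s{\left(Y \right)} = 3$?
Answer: $9$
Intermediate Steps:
$s^{2}{\left(\left(0 + 2\right) - 2 \right)} = 3^{2} = 9$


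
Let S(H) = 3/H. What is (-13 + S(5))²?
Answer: 3844/25 ≈ 153.76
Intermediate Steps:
(-13 + S(5))² = (-13 + 3/5)² = (-13 + 3*(⅕))² = (-13 + ⅗)² = (-62/5)² = 3844/25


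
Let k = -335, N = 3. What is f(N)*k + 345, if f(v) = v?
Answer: -660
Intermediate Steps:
f(N)*k + 345 = 3*(-335) + 345 = -1005 + 345 = -660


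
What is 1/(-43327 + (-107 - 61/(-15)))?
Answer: -15/651449 ≈ -2.3026e-5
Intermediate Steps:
1/(-43327 + (-107 - 61/(-15))) = 1/(-43327 + (-107 - 61*(-1/15))) = 1/(-43327 + (-107 + 61/15)) = 1/(-43327 - 1544/15) = 1/(-651449/15) = -15/651449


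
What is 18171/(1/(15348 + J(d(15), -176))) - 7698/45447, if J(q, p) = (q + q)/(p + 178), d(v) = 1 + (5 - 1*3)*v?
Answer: 4233415451975/15149 ≈ 2.7945e+8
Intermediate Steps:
d(v) = 1 + 2*v (d(v) = 1 + (5 - 3)*v = 1 + 2*v)
J(q, p) = 2*q/(178 + p) (J(q, p) = (2*q)/(178 + p) = 2*q/(178 + p))
18171/(1/(15348 + J(d(15), -176))) - 7698/45447 = 18171/(1/(15348 + 2*(1 + 2*15)/(178 - 176))) - 7698/45447 = 18171/(1/(15348 + 2*(1 + 30)/2)) - 7698*1/45447 = 18171/(1/(15348 + 2*31*(1/2))) - 2566/15149 = 18171/(1/(15348 + 31)) - 2566/15149 = 18171/(1/15379) - 2566/15149 = 18171*15379 - 2566/15149 = 279451809 - 2566/15149 = 4233415451975/15149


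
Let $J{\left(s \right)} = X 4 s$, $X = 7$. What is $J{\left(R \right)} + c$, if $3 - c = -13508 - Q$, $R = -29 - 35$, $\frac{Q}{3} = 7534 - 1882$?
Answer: $28675$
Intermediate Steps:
$Q = 16956$ ($Q = 3 \left(7534 - 1882\right) = 3 \cdot 5652 = 16956$)
$R = -64$
$J{\left(s \right)} = 28 s$ ($J{\left(s \right)} = 7 \cdot 4 s = 28 s$)
$c = 30467$ ($c = 3 - \left(-13508 - 16956\right) = 3 - -30464 = 3 + 30464 = 30467$)
$J{\left(R \right)} + c = 28 \left(-64\right) + 30467 = -1792 + 30467 = 28675$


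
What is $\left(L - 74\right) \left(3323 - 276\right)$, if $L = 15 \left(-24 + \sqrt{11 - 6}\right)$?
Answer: $-1322398 + 45705 \sqrt{5} \approx -1.2202 \cdot 10^{6}$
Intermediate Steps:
$L = -360 + 15 \sqrt{5}$ ($L = 15 \left(-24 + \sqrt{5}\right) = -360 + 15 \sqrt{5} \approx -326.46$)
$\left(L - 74\right) \left(3323 - 276\right) = \left(\left(-360 + 15 \sqrt{5}\right) - 74\right) \left(3323 - 276\right) = \left(-434 + 15 \sqrt{5}\right) 3047 = -1322398 + 45705 \sqrt{5}$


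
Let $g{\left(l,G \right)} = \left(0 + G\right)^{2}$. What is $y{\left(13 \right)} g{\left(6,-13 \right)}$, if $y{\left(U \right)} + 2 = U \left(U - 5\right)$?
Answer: $17238$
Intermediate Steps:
$g{\left(l,G \right)} = G^{2}$
$y{\left(U \right)} = -2 + U \left(-5 + U\right)$ ($y{\left(U \right)} = -2 + U \left(U - 5\right) = -2 + U \left(-5 + U\right)$)
$y{\left(13 \right)} g{\left(6,-13 \right)} = \left(-2 + 13^{2} - 65\right) \left(-13\right)^{2} = \left(-2 + 169 - 65\right) 169 = 102 \cdot 169 = 17238$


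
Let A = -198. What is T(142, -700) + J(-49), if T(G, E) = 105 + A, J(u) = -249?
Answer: -342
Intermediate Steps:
T(G, E) = -93 (T(G, E) = 105 - 198 = -93)
T(142, -700) + J(-49) = -93 - 249 = -342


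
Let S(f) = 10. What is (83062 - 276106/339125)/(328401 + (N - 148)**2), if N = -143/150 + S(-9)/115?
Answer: 2682168828601680/11320173086561173 ≈ 0.23694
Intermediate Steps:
N = -2989/3450 (N = -143/150 + 10/115 = -143*1/150 + 10*(1/115) = -143/150 + 2/23 = -2989/3450 ≈ -0.86638)
(83062 - 276106/339125)/(328401 + (N - 148)**2) = (83062 - 276106/339125)/(328401 + (-2989/3450 - 148)**2) = (83062 - 276106*1/339125)/(328401 + (-513589/3450)**2) = (83062 - 276106/339125)/(328401 + 263773660921/11902500) = 28168124644/(339125*(4172566563421/11902500)) = (28168124644/339125)*(11902500/4172566563421) = 2682168828601680/11320173086561173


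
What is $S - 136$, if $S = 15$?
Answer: $-121$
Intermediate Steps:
$S - 136 = 15 - 136 = -121$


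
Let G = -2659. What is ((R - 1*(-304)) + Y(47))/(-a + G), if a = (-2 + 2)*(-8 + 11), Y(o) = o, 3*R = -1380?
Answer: 109/2659 ≈ 0.040993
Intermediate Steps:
R = -460 (R = (1/3)*(-1380) = -460)
a = 0 (a = 0*3 = 0)
((R - 1*(-304)) + Y(47))/(-a + G) = ((-460 - 1*(-304)) + 47)/(-1*0 - 2659) = ((-460 + 304) + 47)/(0 - 2659) = (-156 + 47)/(-2659) = -109*(-1/2659) = 109/2659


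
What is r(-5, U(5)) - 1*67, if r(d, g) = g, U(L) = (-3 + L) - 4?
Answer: -69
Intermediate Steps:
U(L) = -7 + L
r(-5, U(5)) - 1*67 = (-7 + 5) - 1*67 = -2 - 67 = -69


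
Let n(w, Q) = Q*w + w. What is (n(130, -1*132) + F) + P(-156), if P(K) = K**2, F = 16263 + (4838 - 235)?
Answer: 28172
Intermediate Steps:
F = 20866 (F = 16263 + 4603 = 20866)
n(w, Q) = w + Q*w
(n(130, -1*132) + F) + P(-156) = (130*(1 - 1*132) + 20866) + (-156)**2 = (130*(1 - 132) + 20866) + 24336 = (130*(-131) + 20866) + 24336 = (-17030 + 20866) + 24336 = 3836 + 24336 = 28172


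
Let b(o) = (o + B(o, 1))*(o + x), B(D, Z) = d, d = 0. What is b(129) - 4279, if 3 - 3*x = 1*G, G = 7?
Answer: 12190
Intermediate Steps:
x = -4/3 (x = 1 - 7/3 = -4/3 ≈ -1.3333)
B(D, Z) = 0
b(o) = o*(-4/3 + o) (b(o) = (o + 0)*(o - 4/3) = o*(-4/3 + o))
b(129) - 4279 = (1/3)*129*(-4 + 3*129) - 4279 = (1/3)*129*(-4 + 387) - 4279 = (1/3)*129*383 - 4279 = 16469 - 4279 = 12190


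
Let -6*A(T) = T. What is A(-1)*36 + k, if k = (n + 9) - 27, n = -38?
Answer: -50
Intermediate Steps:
A(T) = -T/6
k = -56 (k = (-38 + 9) - 27 = -29 - 27 = -56)
A(-1)*36 + k = -1/6*(-1)*36 - 56 = (1/6)*36 - 56 = 6 - 56 = -50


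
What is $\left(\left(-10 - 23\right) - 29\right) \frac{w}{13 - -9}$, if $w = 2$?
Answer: $- \frac{62}{11} \approx -5.6364$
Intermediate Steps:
$\left(\left(-10 - 23\right) - 29\right) \frac{w}{13 - -9} = \left(\left(-10 - 23\right) - 29\right) \frac{2}{13 - -9} = \left(-33 - 29\right) \frac{2}{13 + 9} = - 62 \cdot \frac{2}{22} = - 62 \cdot 2 \cdot \frac{1}{22} = \left(-62\right) \frac{1}{11} = - \frac{62}{11}$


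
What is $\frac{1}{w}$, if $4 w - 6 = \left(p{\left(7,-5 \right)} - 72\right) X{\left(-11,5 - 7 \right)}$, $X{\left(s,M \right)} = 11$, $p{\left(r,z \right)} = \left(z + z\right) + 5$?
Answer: $- \frac{4}{841} \approx -0.0047562$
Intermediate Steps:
$p{\left(r,z \right)} = 5 + 2 z$ ($p{\left(r,z \right)} = 2 z + 5 = 5 + 2 z$)
$w = - \frac{841}{4}$ ($w = \frac{3}{2} + \frac{\left(\left(5 + 2 \left(-5\right)\right) - 72\right) 11}{4} = \frac{3}{2} + \frac{\left(\left(5 - 10\right) - 72\right) 11}{4} = \frac{3}{2} + \frac{\left(-5 - 72\right) 11}{4} = \frac{3}{2} + \frac{\left(-77\right) 11}{4} = \frac{3}{2} + \frac{1}{4} \left(-847\right) = \frac{3}{2} - \frac{847}{4} = - \frac{841}{4} \approx -210.25$)
$\frac{1}{w} = \frac{1}{- \frac{841}{4}} = - \frac{4}{841}$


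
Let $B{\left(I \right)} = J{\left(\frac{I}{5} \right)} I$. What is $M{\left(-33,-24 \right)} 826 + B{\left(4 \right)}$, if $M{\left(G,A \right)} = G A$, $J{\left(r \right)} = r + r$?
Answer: $\frac{3270992}{5} \approx 6.542 \cdot 10^{5}$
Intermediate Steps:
$J{\left(r \right)} = 2 r$
$B{\left(I \right)} = \frac{2 I^{2}}{5}$ ($B{\left(I \right)} = 2 \frac{I}{5} I = \frac{2 I}{5} I = \frac{2 I^{2}}{5}$)
$M{\left(G,A \right)} = A G$
$M{\left(-33,-24 \right)} 826 + B{\left(4 \right)} = \left(-24\right) \left(-33\right) 826 + \frac{2 \cdot 4^{2}}{5} = 792 \cdot 826 + \frac{2}{5} \cdot 16 = 654192 + \frac{32}{5} = \frac{3270992}{5}$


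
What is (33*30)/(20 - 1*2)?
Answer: 55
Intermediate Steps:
(33*30)/(20 - 1*2) = 990/(20 - 2) = 990/18 = 990*(1/18) = 55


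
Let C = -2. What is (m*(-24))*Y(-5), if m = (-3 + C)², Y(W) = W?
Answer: 3000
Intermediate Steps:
m = 25 (m = (-3 - 2)² = (-5)² = 25)
(m*(-24))*Y(-5) = (25*(-24))*(-5) = -600*(-5) = 3000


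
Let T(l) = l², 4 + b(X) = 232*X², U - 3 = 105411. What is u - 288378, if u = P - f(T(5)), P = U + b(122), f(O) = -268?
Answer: 3270388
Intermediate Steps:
U = 105414 (U = 3 + 105411 = 105414)
b(X) = -4 + 232*X²
P = 3558498 (P = 105414 + (-4 + 232*122²) = 105414 + (-4 + 232*14884) = 105414 + (-4 + 3453088) = 105414 + 3453084 = 3558498)
u = 3558766 (u = 3558498 - 1*(-268) = 3558498 + 268 = 3558766)
u - 288378 = 3558766 - 288378 = 3270388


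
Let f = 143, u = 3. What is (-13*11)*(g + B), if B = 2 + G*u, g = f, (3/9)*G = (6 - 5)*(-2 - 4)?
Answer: -13013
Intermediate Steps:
G = -18 (G = 3*((6 - 5)*(-2 - 4)) = 3*(1*(-6)) = 3*(-6) = -18)
g = 143
B = -52 (B = 2 - 18*3 = 2 - 54 = -52)
(-13*11)*(g + B) = (-13*11)*(143 - 52) = -143*91 = -13013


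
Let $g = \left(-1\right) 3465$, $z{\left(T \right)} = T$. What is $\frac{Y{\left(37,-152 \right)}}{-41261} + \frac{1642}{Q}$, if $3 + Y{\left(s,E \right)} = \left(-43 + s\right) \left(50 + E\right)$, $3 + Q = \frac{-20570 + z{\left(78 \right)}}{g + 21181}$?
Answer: $- \frac{150039225394}{379807505} \approx -395.04$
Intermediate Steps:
$g = -3465$
$Q = - \frac{18410}{4429}$ ($Q = -3 + \frac{-20570 + 78}{-3465 + 21181} = -3 - \frac{20492}{17716} = -3 - \frac{5123}{4429} = - \frac{18410}{4429} \approx -4.1567$)
$Y{\left(s,E \right)} = -3 + \left(-43 + s\right) \left(50 + E\right)$
$\frac{Y{\left(37,-152 \right)}}{-41261} + \frac{1642}{Q} = \frac{-2153 - -6536 + 50 \cdot 37 - 5624}{-41261} + \frac{1642}{- \frac{18410}{4429}} = \left(-2153 + 6536 + 1850 - 5624\right) \left(- \frac{1}{41261}\right) + 1642 \left(- \frac{4429}{18410}\right) = 609 \left(- \frac{1}{41261}\right) - \frac{3636209}{9205} = - \frac{609}{41261} - \frac{3636209}{9205} = - \frac{150039225394}{379807505}$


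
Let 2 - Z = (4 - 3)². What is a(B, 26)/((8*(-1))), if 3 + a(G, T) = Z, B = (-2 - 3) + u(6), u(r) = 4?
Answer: ¼ ≈ 0.25000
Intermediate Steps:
B = -1 (B = (-2 - 3) + 4 = -5 + 4 = -1)
Z = 1 (Z = 2 - (4 - 3)² = 2 - 1*1² = 2 - 1*1 = 2 - 1 = 1)
a(G, T) = -2 (a(G, T) = -3 + 1 = -2)
a(B, 26)/((8*(-1))) = -2/(8*(-1)) = -2/(-8) = -2*(-⅛) = ¼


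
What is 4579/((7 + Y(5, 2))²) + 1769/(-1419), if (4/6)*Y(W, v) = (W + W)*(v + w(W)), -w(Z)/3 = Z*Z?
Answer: -2087545535/1679732736 ≈ -1.2428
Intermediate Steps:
w(Z) = -3*Z² (w(Z) = -3*Z*Z = -3*Z²)
Y(W, v) = 3*W*(v - 3*W²) (Y(W, v) = 3*((W + W)*(v - 3*W²))/2 = 3*((2*W)*(v - 3*W²))/2 = 3*(2*W*(v - 3*W²))/2 = 3*W*(v - 3*W²))
4579/((7 + Y(5, 2))²) + 1769/(-1419) = 4579/((7 + 3*5*(2 - 3*5²))²) + 1769/(-1419) = 4579/((7 + 3*5*(2 - 3*25))²) + 1769*(-1/1419) = 4579/((7 + 3*5*(2 - 75))²) - 1769/1419 = 4579/((7 + 3*5*(-73))²) - 1769/1419 = 4579/((7 - 1095)²) - 1769/1419 = 4579/((-1088)²) - 1769/1419 = 4579/1183744 - 1769/1419 = -2087545535/1679732736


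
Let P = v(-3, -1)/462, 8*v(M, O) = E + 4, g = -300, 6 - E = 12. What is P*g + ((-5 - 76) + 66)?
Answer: -2285/154 ≈ -14.838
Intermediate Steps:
E = -6 (E = 6 - 1*12 = 6 - 12 = -6)
v(M, O) = -¼ (v(M, O) = (-6 + 4)/8 = (⅛)*(-2) = -¼)
P = -1/1848 (P = -¼/462 = -¼*1/462 = -1/1848 ≈ -0.00054113)
P*g + ((-5 - 76) + 66) = -1/1848*(-300) + ((-5 - 76) + 66) = 25/154 + (-81 + 66) = 25/154 - 15 = -2285/154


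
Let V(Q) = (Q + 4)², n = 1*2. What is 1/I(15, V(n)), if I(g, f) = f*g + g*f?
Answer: 1/1080 ≈ 0.00092593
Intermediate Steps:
n = 2
V(Q) = (4 + Q)²
I(g, f) = 2*f*g (I(g, f) = f*g + f*g = 2*f*g)
1/I(15, V(n)) = 1/(2*(4 + 2)²*15) = 1/(2*6²*15) = 1/(2*36*15) = 1/1080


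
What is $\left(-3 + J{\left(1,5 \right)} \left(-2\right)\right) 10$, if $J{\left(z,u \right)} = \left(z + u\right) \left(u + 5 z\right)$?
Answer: $-1230$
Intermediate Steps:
$J{\left(z,u \right)} = \left(u + z\right) \left(u + 5 z\right)$
$\left(-3 + J{\left(1,5 \right)} \left(-2\right)\right) 10 = \left(-3 + \left(5^{2} + 5 \cdot 1^{2} + 6 \cdot 5 \cdot 1\right) \left(-2\right)\right) 10 = \left(-3 + \left(25 + 5 \cdot 1 + 30\right) \left(-2\right)\right) 10 = \left(-3 + \left(25 + 5 + 30\right) \left(-2\right)\right) 10 = \left(-3 + 60 \left(-2\right)\right) 10 = \left(-3 - 120\right) 10 = \left(-123\right) 10 = -1230$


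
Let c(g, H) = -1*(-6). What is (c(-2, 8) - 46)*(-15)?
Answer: 600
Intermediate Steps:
c(g, H) = 6
(c(-2, 8) - 46)*(-15) = (6 - 46)*(-15) = -40*(-15) = 600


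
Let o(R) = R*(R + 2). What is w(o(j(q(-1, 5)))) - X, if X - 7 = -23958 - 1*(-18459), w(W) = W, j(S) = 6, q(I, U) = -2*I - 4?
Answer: 5540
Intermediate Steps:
q(I, U) = -4 - 2*I
o(R) = R*(2 + R)
X = -5492 (X = 7 + (-23958 - 1*(-18459)) = 7 + (-23958 + 18459) = 7 - 5499 = -5492)
w(o(j(q(-1, 5)))) - X = 6*(2 + 6) - 1*(-5492) = 6*8 + 5492 = 48 + 5492 = 5540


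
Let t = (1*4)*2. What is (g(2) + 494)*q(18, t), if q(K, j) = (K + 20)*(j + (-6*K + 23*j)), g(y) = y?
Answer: 1583232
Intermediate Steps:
t = 8 (t = 4*2 = 8)
q(K, j) = (20 + K)*(-6*K + 24*j)
(g(2) + 494)*q(18, t) = (2 + 494)*(-120*18 - 6*18**2 + 480*8 + 24*18*8) = 496*(-2160 - 6*324 + 3840 + 3456) = 496*(-2160 - 1944 + 3840 + 3456) = 496*3192 = 1583232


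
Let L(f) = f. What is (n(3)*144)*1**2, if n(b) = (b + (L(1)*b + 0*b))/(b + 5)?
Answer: 108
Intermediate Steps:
n(b) = 2*b/(5 + b) (n(b) = (b + (1*b + 0*b))/(b + 5) = (b + (b + 0))/(5 + b) = (b + b)/(5 + b) = (2*b)/(5 + b) = 2*b/(5 + b))
(n(3)*144)*1**2 = ((2*3/(5 + 3))*144)*1**2 = ((2*3/8)*144)*1 = ((2*3*(1/8))*144)*1 = ((3/4)*144)*1 = 108*1 = 108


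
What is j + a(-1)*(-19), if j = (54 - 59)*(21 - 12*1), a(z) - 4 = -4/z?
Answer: -197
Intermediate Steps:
a(z) = 4 - 4/z
j = -45 (j = -5*(21 - 12) = -5*9 = -45)
j + a(-1)*(-19) = -45 + (4 - 4/(-1))*(-19) = -45 + (4 - 4*(-1))*(-19) = -45 + (4 + 4)*(-19) = -45 + 8*(-19) = -45 - 152 = -197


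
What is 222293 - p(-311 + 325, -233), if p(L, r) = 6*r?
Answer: 223691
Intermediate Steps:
222293 - p(-311 + 325, -233) = 222293 - 6*(-233) = 222293 - 1*(-1398) = 222293 + 1398 = 223691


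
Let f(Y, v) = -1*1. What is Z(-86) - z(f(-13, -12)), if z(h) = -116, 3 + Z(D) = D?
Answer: 27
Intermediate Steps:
Z(D) = -3 + D
f(Y, v) = -1
Z(-86) - z(f(-13, -12)) = (-3 - 86) - 1*(-116) = -89 + 116 = 27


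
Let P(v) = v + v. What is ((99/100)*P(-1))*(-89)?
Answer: 8811/50 ≈ 176.22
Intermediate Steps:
P(v) = 2*v
((99/100)*P(-1))*(-89) = ((99/100)*(2*(-1)))*(-89) = ((99*(1/100))*(-2))*(-89) = ((99/100)*(-2))*(-89) = -99/50*(-89) = 8811/50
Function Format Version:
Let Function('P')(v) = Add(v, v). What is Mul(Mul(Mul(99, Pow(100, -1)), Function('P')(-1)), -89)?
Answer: Rational(8811, 50) ≈ 176.22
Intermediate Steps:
Function('P')(v) = Mul(2, v)
Mul(Mul(Mul(99, Pow(100, -1)), Function('P')(-1)), -89) = Mul(Mul(Mul(99, Pow(100, -1)), Mul(2, -1)), -89) = Mul(Mul(Mul(99, Rational(1, 100)), -2), -89) = Mul(Mul(Rational(99, 100), -2), -89) = Mul(Rational(-99, 50), -89) = Rational(8811, 50)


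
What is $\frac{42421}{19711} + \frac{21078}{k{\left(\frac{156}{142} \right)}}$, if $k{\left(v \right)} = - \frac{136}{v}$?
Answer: $- \frac{7999230637}{47582354} \approx -168.11$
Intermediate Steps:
$\frac{42421}{19711} + \frac{21078}{k{\left(\frac{156}{142} \right)}} = \frac{42421}{19711} + \frac{21078}{\left(-136\right) \frac{1}{156 \cdot \frac{1}{142}}} = 42421 \cdot \frac{1}{19711} + \frac{21078}{\left(-136\right) \frac{1}{156 \cdot \frac{1}{142}}} = \frac{42421}{19711} + \frac{21078}{\left(-136\right) \frac{1}{\frac{78}{71}}} = \frac{42421}{19711} + \frac{21078}{\left(-136\right) \frac{71}{78}} = \frac{42421}{19711} + \frac{21078}{- \frac{4828}{39}} = \frac{42421}{19711} + 21078 \left(- \frac{39}{4828}\right) = \frac{42421}{19711} - \frac{411021}{2414} = - \frac{7999230637}{47582354}$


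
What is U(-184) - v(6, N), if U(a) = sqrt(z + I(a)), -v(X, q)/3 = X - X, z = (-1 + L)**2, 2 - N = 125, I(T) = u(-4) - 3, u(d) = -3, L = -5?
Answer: sqrt(30) ≈ 5.4772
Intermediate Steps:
I(T) = -6 (I(T) = -3 - 3 = -6)
N = -123 (N = 2 - 1*125 = 2 - 125 = -123)
z = 36 (z = (-1 - 5)**2 = (-6)**2 = 36)
v(X, q) = 0 (v(X, q) = -3*(X - X) = -3*0 = 0)
U(a) = sqrt(30) (U(a) = sqrt(36 - 6) = sqrt(30))
U(-184) - v(6, N) = sqrt(30) - 1*0 = sqrt(30) + 0 = sqrt(30)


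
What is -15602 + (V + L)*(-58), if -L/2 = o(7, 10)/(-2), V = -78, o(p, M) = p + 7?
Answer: -11890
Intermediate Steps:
o(p, M) = 7 + p
L = 14 (L = -2*(7 + 7)/(-2) = -28*(-1)/2 = -2*(-7) = 14)
-15602 + (V + L)*(-58) = -15602 + (-78 + 14)*(-58) = -15602 - 64*(-58) = -15602 + 3712 = -11890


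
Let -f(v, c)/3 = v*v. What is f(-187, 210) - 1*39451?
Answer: -144358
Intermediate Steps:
f(v, c) = -3*v² (f(v, c) = -3*v*v = -3*v²)
f(-187, 210) - 1*39451 = -3*(-187)² - 1*39451 = -3*34969 - 39451 = -104907 - 39451 = -144358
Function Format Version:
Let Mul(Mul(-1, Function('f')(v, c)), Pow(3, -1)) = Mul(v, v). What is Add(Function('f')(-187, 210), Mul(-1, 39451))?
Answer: -144358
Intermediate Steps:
Function('f')(v, c) = Mul(-3, Pow(v, 2)) (Function('f')(v, c) = Mul(-3, Mul(v, v)) = Mul(-3, Pow(v, 2)))
Add(Function('f')(-187, 210), Mul(-1, 39451)) = Add(Mul(-3, Pow(-187, 2)), Mul(-1, 39451)) = Add(Mul(-3, 34969), -39451) = Add(-104907, -39451) = -144358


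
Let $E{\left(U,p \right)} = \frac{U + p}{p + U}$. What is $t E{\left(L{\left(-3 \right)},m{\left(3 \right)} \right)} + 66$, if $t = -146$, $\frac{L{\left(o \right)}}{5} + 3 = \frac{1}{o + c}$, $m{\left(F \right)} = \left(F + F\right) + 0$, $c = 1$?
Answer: $-80$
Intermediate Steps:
$m{\left(F \right)} = 2 F$ ($m{\left(F \right)} = 2 F + 0 = 2 F$)
$L{\left(o \right)} = -15 + \frac{5}{1 + o}$ ($L{\left(o \right)} = -15 + \frac{5}{o + 1} = -15 + \frac{5}{1 + o}$)
$E{\left(U,p \right)} = 1$ ($E{\left(U,p \right)} = \frac{U + p}{U + p} = 1$)
$t E{\left(L{\left(-3 \right)},m{\left(3 \right)} \right)} + 66 = \left(-146\right) 1 + 66 = -146 + 66 = -80$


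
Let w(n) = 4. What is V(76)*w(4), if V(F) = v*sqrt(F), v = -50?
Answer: -400*sqrt(19) ≈ -1743.6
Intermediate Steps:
V(F) = -50*sqrt(F)
V(76)*w(4) = -100*sqrt(19)*4 = -400*sqrt(19)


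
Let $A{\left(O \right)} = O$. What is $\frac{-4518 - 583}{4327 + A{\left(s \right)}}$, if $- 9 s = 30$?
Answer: $- \frac{15303}{12971} \approx -1.1798$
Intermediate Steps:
$s = - \frac{10}{3}$ ($s = \left(- \frac{1}{9}\right) 30 = - \frac{10}{3} \approx -3.3333$)
$\frac{-4518 - 583}{4327 + A{\left(s \right)}} = \frac{-4518 - 583}{4327 - \frac{10}{3}} = - \frac{5101}{\frac{12971}{3}} = \left(-5101\right) \frac{3}{12971} = - \frac{15303}{12971}$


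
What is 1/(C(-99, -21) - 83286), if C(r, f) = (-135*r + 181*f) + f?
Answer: -1/73743 ≈ -1.3561e-5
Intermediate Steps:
C(r, f) = -135*r + 182*f
1/(C(-99, -21) - 83286) = 1/((-135*(-99) + 182*(-21)) - 83286) = 1/((13365 - 3822) - 83286) = 1/(9543 - 83286) = 1/(-73743) = -1/73743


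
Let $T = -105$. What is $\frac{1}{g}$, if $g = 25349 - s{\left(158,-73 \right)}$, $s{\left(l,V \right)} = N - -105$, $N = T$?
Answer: $\frac{1}{25349} \approx 3.9449 \cdot 10^{-5}$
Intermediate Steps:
$N = -105$
$s{\left(l,V \right)} = 0$ ($s{\left(l,V \right)} = -105 - -105 = -105 + 105 = 0$)
$g = 25349$ ($g = 25349 - 0 = 25349 + 0 = 25349$)
$\frac{1}{g} = \frac{1}{25349}$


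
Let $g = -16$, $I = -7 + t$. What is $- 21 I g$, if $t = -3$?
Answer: $-3360$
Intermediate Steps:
$I = -10$ ($I = -7 - 3 = -10$)
$- 21 I g = \left(-21\right) \left(-10\right) \left(-16\right) = 210 \left(-16\right) = -3360$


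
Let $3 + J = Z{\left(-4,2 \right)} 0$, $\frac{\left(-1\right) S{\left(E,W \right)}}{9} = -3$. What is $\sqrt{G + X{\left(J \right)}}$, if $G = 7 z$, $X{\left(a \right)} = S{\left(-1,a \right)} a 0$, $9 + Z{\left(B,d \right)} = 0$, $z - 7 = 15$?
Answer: $\sqrt{154} \approx 12.41$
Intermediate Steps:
$z = 22$ ($z = 7 + 15 = 22$)
$S{\left(E,W \right)} = 27$ ($S{\left(E,W \right)} = \left(-9\right) \left(-3\right) = 27$)
$Z{\left(B,d \right)} = -9$ ($Z{\left(B,d \right)} = -9 + 0 = -9$)
$J = -3$ ($J = -3 - 0 = -3 + 0 = -3$)
$X{\left(a \right)} = 0$ ($X{\left(a \right)} = 27 a 0 = 0$)
$G = 154$ ($G = 7 \cdot 22 = 154$)
$\sqrt{G + X{\left(J \right)}} = \sqrt{154 + 0} = \sqrt{154}$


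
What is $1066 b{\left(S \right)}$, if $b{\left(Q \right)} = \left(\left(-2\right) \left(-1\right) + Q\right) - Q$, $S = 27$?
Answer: $2132$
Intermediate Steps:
$b{\left(Q \right)} = 2$ ($b{\left(Q \right)} = \left(2 + Q\right) - Q = 2$)
$1066 b{\left(S \right)} = 1066 \cdot 2 = 2132$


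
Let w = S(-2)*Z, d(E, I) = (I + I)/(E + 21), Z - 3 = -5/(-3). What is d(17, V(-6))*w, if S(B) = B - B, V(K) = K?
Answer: 0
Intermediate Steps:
S(B) = 0
Z = 14/3 (Z = 3 - 5/(-3) = 3 - 5*(-⅓) = 3 + 5/3 = 14/3 ≈ 4.6667)
d(E, I) = 2*I/(21 + E) (d(E, I) = (2*I)/(21 + E) = 2*I/(21 + E))
w = 0 (w = 0*(14/3) = 0)
d(17, V(-6))*w = (2*(-6)/(21 + 17))*0 = (2*(-6)/38)*0 = (2*(-6)*(1/38))*0 = -6/19*0 = 0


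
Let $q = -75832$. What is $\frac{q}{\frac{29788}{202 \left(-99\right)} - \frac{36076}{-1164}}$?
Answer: $- \frac{6686334936}{2601419} \approx -2570.3$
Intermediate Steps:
$\frac{q}{\frac{29788}{202 \left(-99\right)} - \frac{36076}{-1164}} = - \frac{75832}{\frac{29788}{202 \left(-99\right)} - \frac{36076}{-1164}} = - \frac{75832}{\frac{29788}{-19998} - - \frac{9019}{291}} = - \frac{75832}{29788 \left(- \frac{1}{19998}\right) + \frac{9019}{291}} = - \frac{75832}{- \frac{1354}{909} + \frac{9019}{291}} = - \frac{75832}{\frac{2601419}{88173}} = \left(-75832\right) \frac{88173}{2601419} = - \frac{6686334936}{2601419}$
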